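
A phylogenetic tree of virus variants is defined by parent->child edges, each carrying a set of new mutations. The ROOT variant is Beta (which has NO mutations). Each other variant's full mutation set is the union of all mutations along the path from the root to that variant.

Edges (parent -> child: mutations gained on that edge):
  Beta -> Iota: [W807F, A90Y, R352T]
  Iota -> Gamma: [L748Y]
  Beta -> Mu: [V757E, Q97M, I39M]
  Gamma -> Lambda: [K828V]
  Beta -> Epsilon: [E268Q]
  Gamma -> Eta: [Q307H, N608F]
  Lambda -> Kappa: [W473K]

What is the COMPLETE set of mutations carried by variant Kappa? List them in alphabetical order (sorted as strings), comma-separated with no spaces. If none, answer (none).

Answer: A90Y,K828V,L748Y,R352T,W473K,W807F

Derivation:
At Beta: gained [] -> total []
At Iota: gained ['W807F', 'A90Y', 'R352T'] -> total ['A90Y', 'R352T', 'W807F']
At Gamma: gained ['L748Y'] -> total ['A90Y', 'L748Y', 'R352T', 'W807F']
At Lambda: gained ['K828V'] -> total ['A90Y', 'K828V', 'L748Y', 'R352T', 'W807F']
At Kappa: gained ['W473K'] -> total ['A90Y', 'K828V', 'L748Y', 'R352T', 'W473K', 'W807F']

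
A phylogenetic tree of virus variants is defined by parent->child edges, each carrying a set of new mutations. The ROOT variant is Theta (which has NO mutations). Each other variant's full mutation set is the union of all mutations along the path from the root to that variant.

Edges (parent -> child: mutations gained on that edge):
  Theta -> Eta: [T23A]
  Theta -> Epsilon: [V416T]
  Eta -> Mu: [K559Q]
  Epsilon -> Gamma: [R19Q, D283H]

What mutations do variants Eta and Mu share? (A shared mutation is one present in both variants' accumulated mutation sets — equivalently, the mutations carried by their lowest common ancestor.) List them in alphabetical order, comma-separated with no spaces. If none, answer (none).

Accumulating mutations along path to Eta:
  At Theta: gained [] -> total []
  At Eta: gained ['T23A'] -> total ['T23A']
Mutations(Eta) = ['T23A']
Accumulating mutations along path to Mu:
  At Theta: gained [] -> total []
  At Eta: gained ['T23A'] -> total ['T23A']
  At Mu: gained ['K559Q'] -> total ['K559Q', 'T23A']
Mutations(Mu) = ['K559Q', 'T23A']
Intersection: ['T23A'] ∩ ['K559Q', 'T23A'] = ['T23A']

Answer: T23A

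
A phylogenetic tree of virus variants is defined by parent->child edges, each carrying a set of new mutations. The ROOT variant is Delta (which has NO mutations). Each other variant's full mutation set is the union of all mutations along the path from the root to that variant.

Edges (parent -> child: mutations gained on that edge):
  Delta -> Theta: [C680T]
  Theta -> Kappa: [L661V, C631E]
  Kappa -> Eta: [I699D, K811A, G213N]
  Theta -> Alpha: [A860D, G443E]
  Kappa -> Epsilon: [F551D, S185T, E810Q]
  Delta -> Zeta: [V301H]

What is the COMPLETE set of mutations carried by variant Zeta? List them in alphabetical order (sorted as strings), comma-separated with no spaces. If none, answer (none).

At Delta: gained [] -> total []
At Zeta: gained ['V301H'] -> total ['V301H']

Answer: V301H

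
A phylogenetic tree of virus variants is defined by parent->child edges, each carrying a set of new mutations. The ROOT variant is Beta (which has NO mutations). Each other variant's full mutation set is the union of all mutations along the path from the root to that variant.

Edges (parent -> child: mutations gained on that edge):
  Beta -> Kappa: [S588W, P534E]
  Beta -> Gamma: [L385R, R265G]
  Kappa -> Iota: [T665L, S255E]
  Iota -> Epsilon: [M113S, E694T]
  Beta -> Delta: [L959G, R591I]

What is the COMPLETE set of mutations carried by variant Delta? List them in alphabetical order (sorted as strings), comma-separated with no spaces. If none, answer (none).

Answer: L959G,R591I

Derivation:
At Beta: gained [] -> total []
At Delta: gained ['L959G', 'R591I'] -> total ['L959G', 'R591I']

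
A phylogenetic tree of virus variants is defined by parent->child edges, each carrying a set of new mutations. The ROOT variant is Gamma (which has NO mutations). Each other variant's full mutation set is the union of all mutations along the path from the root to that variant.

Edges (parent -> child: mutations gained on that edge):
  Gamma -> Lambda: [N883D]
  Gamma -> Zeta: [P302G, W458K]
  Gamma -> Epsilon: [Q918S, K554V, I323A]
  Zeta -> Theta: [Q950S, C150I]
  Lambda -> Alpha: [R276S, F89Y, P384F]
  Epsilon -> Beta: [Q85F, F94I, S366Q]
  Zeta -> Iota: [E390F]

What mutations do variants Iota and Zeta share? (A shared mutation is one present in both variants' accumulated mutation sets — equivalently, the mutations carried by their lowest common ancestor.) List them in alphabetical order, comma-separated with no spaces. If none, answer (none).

Answer: P302G,W458K

Derivation:
Accumulating mutations along path to Iota:
  At Gamma: gained [] -> total []
  At Zeta: gained ['P302G', 'W458K'] -> total ['P302G', 'W458K']
  At Iota: gained ['E390F'] -> total ['E390F', 'P302G', 'W458K']
Mutations(Iota) = ['E390F', 'P302G', 'W458K']
Accumulating mutations along path to Zeta:
  At Gamma: gained [] -> total []
  At Zeta: gained ['P302G', 'W458K'] -> total ['P302G', 'W458K']
Mutations(Zeta) = ['P302G', 'W458K']
Intersection: ['E390F', 'P302G', 'W458K'] ∩ ['P302G', 'W458K'] = ['P302G', 'W458K']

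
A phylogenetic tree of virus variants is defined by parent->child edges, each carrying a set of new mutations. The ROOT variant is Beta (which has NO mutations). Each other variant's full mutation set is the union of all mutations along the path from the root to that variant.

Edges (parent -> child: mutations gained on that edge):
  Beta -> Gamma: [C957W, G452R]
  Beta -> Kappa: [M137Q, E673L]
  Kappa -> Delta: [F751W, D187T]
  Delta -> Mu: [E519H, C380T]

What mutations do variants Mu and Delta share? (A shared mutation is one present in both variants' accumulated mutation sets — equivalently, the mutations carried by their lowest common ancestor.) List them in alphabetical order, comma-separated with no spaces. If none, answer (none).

Accumulating mutations along path to Mu:
  At Beta: gained [] -> total []
  At Kappa: gained ['M137Q', 'E673L'] -> total ['E673L', 'M137Q']
  At Delta: gained ['F751W', 'D187T'] -> total ['D187T', 'E673L', 'F751W', 'M137Q']
  At Mu: gained ['E519H', 'C380T'] -> total ['C380T', 'D187T', 'E519H', 'E673L', 'F751W', 'M137Q']
Mutations(Mu) = ['C380T', 'D187T', 'E519H', 'E673L', 'F751W', 'M137Q']
Accumulating mutations along path to Delta:
  At Beta: gained [] -> total []
  At Kappa: gained ['M137Q', 'E673L'] -> total ['E673L', 'M137Q']
  At Delta: gained ['F751W', 'D187T'] -> total ['D187T', 'E673L', 'F751W', 'M137Q']
Mutations(Delta) = ['D187T', 'E673L', 'F751W', 'M137Q']
Intersection: ['C380T', 'D187T', 'E519H', 'E673L', 'F751W', 'M137Q'] ∩ ['D187T', 'E673L', 'F751W', 'M137Q'] = ['D187T', 'E673L', 'F751W', 'M137Q']

Answer: D187T,E673L,F751W,M137Q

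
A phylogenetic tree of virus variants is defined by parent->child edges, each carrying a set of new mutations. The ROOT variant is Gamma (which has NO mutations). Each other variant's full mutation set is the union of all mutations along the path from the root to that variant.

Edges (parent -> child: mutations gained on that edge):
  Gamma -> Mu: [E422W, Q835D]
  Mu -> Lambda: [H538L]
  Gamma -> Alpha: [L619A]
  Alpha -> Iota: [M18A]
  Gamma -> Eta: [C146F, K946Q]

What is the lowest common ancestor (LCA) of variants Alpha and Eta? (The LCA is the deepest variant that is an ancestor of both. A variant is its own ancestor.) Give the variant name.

Answer: Gamma

Derivation:
Path from root to Alpha: Gamma -> Alpha
  ancestors of Alpha: {Gamma, Alpha}
Path from root to Eta: Gamma -> Eta
  ancestors of Eta: {Gamma, Eta}
Common ancestors: {Gamma}
Walk up from Eta: Eta (not in ancestors of Alpha), Gamma (in ancestors of Alpha)
Deepest common ancestor (LCA) = Gamma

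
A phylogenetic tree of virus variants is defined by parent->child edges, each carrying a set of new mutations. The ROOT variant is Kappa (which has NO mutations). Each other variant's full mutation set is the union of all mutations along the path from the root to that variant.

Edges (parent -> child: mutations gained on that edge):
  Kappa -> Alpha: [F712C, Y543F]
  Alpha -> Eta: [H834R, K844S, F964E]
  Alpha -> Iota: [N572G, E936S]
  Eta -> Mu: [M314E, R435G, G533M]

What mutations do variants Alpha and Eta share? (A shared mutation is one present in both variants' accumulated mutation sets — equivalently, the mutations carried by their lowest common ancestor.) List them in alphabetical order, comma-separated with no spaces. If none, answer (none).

Accumulating mutations along path to Alpha:
  At Kappa: gained [] -> total []
  At Alpha: gained ['F712C', 'Y543F'] -> total ['F712C', 'Y543F']
Mutations(Alpha) = ['F712C', 'Y543F']
Accumulating mutations along path to Eta:
  At Kappa: gained [] -> total []
  At Alpha: gained ['F712C', 'Y543F'] -> total ['F712C', 'Y543F']
  At Eta: gained ['H834R', 'K844S', 'F964E'] -> total ['F712C', 'F964E', 'H834R', 'K844S', 'Y543F']
Mutations(Eta) = ['F712C', 'F964E', 'H834R', 'K844S', 'Y543F']
Intersection: ['F712C', 'Y543F'] ∩ ['F712C', 'F964E', 'H834R', 'K844S', 'Y543F'] = ['F712C', 'Y543F']

Answer: F712C,Y543F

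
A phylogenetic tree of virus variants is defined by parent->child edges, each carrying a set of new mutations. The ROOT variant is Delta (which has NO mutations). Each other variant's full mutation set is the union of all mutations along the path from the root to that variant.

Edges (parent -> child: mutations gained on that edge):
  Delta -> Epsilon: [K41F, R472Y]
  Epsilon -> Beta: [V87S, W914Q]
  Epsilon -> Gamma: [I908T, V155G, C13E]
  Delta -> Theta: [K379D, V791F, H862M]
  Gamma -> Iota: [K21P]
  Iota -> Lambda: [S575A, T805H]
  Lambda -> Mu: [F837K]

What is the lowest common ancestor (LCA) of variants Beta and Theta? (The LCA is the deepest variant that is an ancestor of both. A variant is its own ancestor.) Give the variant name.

Path from root to Beta: Delta -> Epsilon -> Beta
  ancestors of Beta: {Delta, Epsilon, Beta}
Path from root to Theta: Delta -> Theta
  ancestors of Theta: {Delta, Theta}
Common ancestors: {Delta}
Walk up from Theta: Theta (not in ancestors of Beta), Delta (in ancestors of Beta)
Deepest common ancestor (LCA) = Delta

Answer: Delta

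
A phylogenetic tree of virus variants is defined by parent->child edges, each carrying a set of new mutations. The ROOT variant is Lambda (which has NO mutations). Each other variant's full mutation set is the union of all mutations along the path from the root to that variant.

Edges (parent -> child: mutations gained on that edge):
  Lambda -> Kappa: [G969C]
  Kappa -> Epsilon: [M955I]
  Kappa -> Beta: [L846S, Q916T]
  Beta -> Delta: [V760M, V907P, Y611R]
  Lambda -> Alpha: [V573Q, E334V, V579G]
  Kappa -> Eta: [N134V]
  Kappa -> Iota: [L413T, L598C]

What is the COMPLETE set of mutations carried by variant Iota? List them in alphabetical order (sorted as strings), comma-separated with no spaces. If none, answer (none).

At Lambda: gained [] -> total []
At Kappa: gained ['G969C'] -> total ['G969C']
At Iota: gained ['L413T', 'L598C'] -> total ['G969C', 'L413T', 'L598C']

Answer: G969C,L413T,L598C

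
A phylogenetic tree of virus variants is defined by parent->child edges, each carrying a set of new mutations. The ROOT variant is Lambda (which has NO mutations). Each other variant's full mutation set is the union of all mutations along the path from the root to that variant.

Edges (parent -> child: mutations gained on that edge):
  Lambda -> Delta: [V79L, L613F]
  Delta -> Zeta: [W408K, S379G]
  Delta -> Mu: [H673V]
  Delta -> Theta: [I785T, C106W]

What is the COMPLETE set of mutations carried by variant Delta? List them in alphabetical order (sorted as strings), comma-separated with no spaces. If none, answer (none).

Answer: L613F,V79L

Derivation:
At Lambda: gained [] -> total []
At Delta: gained ['V79L', 'L613F'] -> total ['L613F', 'V79L']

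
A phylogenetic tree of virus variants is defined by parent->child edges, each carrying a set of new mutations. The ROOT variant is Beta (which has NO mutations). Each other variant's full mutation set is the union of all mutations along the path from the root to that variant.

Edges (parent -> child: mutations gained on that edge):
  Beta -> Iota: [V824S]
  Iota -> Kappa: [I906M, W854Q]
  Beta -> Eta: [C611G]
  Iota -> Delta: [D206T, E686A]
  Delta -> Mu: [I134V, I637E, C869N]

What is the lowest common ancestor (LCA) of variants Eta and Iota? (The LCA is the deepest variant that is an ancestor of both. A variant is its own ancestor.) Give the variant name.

Path from root to Eta: Beta -> Eta
  ancestors of Eta: {Beta, Eta}
Path from root to Iota: Beta -> Iota
  ancestors of Iota: {Beta, Iota}
Common ancestors: {Beta}
Walk up from Iota: Iota (not in ancestors of Eta), Beta (in ancestors of Eta)
Deepest common ancestor (LCA) = Beta

Answer: Beta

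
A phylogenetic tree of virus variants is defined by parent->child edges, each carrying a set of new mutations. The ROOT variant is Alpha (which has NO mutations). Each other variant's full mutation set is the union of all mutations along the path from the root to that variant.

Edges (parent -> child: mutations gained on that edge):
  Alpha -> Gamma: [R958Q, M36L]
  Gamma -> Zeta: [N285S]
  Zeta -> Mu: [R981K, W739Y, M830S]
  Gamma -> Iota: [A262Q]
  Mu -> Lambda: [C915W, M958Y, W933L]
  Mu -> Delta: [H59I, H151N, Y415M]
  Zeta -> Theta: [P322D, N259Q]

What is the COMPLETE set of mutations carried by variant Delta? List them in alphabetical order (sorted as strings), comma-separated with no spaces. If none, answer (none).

Answer: H151N,H59I,M36L,M830S,N285S,R958Q,R981K,W739Y,Y415M

Derivation:
At Alpha: gained [] -> total []
At Gamma: gained ['R958Q', 'M36L'] -> total ['M36L', 'R958Q']
At Zeta: gained ['N285S'] -> total ['M36L', 'N285S', 'R958Q']
At Mu: gained ['R981K', 'W739Y', 'M830S'] -> total ['M36L', 'M830S', 'N285S', 'R958Q', 'R981K', 'W739Y']
At Delta: gained ['H59I', 'H151N', 'Y415M'] -> total ['H151N', 'H59I', 'M36L', 'M830S', 'N285S', 'R958Q', 'R981K', 'W739Y', 'Y415M']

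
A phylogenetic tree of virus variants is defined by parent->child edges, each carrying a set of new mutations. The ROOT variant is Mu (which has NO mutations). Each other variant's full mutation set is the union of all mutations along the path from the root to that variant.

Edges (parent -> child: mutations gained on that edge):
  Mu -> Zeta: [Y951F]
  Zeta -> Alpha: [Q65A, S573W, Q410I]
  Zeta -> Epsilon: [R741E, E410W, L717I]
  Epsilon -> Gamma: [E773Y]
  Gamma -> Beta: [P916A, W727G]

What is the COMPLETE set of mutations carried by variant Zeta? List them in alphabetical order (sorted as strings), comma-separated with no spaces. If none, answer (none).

Answer: Y951F

Derivation:
At Mu: gained [] -> total []
At Zeta: gained ['Y951F'] -> total ['Y951F']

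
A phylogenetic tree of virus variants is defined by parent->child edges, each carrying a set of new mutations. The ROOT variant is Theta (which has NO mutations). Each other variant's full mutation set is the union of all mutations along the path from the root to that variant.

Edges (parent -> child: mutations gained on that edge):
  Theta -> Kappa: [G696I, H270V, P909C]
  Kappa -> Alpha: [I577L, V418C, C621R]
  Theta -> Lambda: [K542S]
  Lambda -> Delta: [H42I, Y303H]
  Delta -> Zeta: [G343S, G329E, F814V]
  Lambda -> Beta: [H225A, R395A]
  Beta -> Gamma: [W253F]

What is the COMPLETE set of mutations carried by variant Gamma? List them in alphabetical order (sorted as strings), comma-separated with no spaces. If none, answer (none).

At Theta: gained [] -> total []
At Lambda: gained ['K542S'] -> total ['K542S']
At Beta: gained ['H225A', 'R395A'] -> total ['H225A', 'K542S', 'R395A']
At Gamma: gained ['W253F'] -> total ['H225A', 'K542S', 'R395A', 'W253F']

Answer: H225A,K542S,R395A,W253F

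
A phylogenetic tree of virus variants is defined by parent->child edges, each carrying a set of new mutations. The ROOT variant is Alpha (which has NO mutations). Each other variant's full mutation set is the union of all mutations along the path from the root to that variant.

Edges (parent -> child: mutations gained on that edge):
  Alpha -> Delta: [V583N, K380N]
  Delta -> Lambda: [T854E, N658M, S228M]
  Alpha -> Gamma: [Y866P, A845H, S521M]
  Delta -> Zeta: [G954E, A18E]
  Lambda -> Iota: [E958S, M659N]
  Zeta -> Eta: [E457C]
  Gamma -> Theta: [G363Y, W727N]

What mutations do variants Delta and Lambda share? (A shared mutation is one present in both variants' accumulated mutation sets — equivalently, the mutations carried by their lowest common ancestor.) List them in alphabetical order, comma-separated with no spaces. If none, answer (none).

Accumulating mutations along path to Delta:
  At Alpha: gained [] -> total []
  At Delta: gained ['V583N', 'K380N'] -> total ['K380N', 'V583N']
Mutations(Delta) = ['K380N', 'V583N']
Accumulating mutations along path to Lambda:
  At Alpha: gained [] -> total []
  At Delta: gained ['V583N', 'K380N'] -> total ['K380N', 'V583N']
  At Lambda: gained ['T854E', 'N658M', 'S228M'] -> total ['K380N', 'N658M', 'S228M', 'T854E', 'V583N']
Mutations(Lambda) = ['K380N', 'N658M', 'S228M', 'T854E', 'V583N']
Intersection: ['K380N', 'V583N'] ∩ ['K380N', 'N658M', 'S228M', 'T854E', 'V583N'] = ['K380N', 'V583N']

Answer: K380N,V583N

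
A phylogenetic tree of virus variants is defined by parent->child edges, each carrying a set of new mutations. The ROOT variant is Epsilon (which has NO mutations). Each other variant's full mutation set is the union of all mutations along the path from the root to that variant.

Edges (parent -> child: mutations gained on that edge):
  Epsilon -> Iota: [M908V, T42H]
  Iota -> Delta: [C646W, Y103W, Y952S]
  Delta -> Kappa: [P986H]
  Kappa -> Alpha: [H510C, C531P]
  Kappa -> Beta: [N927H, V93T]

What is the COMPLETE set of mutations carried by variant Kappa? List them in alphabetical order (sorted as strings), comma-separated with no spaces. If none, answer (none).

Answer: C646W,M908V,P986H,T42H,Y103W,Y952S

Derivation:
At Epsilon: gained [] -> total []
At Iota: gained ['M908V', 'T42H'] -> total ['M908V', 'T42H']
At Delta: gained ['C646W', 'Y103W', 'Y952S'] -> total ['C646W', 'M908V', 'T42H', 'Y103W', 'Y952S']
At Kappa: gained ['P986H'] -> total ['C646W', 'M908V', 'P986H', 'T42H', 'Y103W', 'Y952S']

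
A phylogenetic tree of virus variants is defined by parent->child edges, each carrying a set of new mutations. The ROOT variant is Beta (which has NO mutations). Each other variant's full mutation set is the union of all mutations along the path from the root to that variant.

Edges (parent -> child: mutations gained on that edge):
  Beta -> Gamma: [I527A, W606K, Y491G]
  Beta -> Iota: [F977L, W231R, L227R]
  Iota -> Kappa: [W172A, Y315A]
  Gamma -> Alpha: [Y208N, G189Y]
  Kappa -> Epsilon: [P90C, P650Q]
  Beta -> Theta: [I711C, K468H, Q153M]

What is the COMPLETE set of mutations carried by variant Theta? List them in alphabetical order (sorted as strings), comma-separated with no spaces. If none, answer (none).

Answer: I711C,K468H,Q153M

Derivation:
At Beta: gained [] -> total []
At Theta: gained ['I711C', 'K468H', 'Q153M'] -> total ['I711C', 'K468H', 'Q153M']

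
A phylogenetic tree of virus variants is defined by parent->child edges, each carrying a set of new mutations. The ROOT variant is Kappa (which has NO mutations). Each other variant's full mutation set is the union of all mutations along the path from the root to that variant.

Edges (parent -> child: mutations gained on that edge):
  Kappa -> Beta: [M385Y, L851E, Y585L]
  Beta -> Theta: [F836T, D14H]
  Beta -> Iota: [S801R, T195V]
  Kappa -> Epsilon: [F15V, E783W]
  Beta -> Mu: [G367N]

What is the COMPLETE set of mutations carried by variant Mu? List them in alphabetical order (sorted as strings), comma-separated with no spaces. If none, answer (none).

At Kappa: gained [] -> total []
At Beta: gained ['M385Y', 'L851E', 'Y585L'] -> total ['L851E', 'M385Y', 'Y585L']
At Mu: gained ['G367N'] -> total ['G367N', 'L851E', 'M385Y', 'Y585L']

Answer: G367N,L851E,M385Y,Y585L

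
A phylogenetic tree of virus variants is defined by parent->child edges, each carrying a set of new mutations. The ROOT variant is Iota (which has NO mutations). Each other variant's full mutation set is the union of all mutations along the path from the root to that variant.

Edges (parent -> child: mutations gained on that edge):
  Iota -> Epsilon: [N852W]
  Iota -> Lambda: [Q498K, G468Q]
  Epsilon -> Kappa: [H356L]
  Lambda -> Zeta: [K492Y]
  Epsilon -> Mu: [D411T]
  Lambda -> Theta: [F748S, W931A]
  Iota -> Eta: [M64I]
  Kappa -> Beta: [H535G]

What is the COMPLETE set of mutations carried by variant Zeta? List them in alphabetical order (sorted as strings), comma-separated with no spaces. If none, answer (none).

Answer: G468Q,K492Y,Q498K

Derivation:
At Iota: gained [] -> total []
At Lambda: gained ['Q498K', 'G468Q'] -> total ['G468Q', 'Q498K']
At Zeta: gained ['K492Y'] -> total ['G468Q', 'K492Y', 'Q498K']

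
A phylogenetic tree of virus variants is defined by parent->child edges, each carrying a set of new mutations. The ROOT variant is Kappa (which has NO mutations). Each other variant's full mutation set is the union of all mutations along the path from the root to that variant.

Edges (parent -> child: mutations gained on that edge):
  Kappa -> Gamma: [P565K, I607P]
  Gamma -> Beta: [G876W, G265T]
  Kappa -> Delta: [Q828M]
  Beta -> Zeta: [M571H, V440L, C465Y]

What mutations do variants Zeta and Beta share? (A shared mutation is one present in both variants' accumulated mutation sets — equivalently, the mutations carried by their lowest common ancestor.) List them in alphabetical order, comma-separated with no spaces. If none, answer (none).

Accumulating mutations along path to Zeta:
  At Kappa: gained [] -> total []
  At Gamma: gained ['P565K', 'I607P'] -> total ['I607P', 'P565K']
  At Beta: gained ['G876W', 'G265T'] -> total ['G265T', 'G876W', 'I607P', 'P565K']
  At Zeta: gained ['M571H', 'V440L', 'C465Y'] -> total ['C465Y', 'G265T', 'G876W', 'I607P', 'M571H', 'P565K', 'V440L']
Mutations(Zeta) = ['C465Y', 'G265T', 'G876W', 'I607P', 'M571H', 'P565K', 'V440L']
Accumulating mutations along path to Beta:
  At Kappa: gained [] -> total []
  At Gamma: gained ['P565K', 'I607P'] -> total ['I607P', 'P565K']
  At Beta: gained ['G876W', 'G265T'] -> total ['G265T', 'G876W', 'I607P', 'P565K']
Mutations(Beta) = ['G265T', 'G876W', 'I607P', 'P565K']
Intersection: ['C465Y', 'G265T', 'G876W', 'I607P', 'M571H', 'P565K', 'V440L'] ∩ ['G265T', 'G876W', 'I607P', 'P565K'] = ['G265T', 'G876W', 'I607P', 'P565K']

Answer: G265T,G876W,I607P,P565K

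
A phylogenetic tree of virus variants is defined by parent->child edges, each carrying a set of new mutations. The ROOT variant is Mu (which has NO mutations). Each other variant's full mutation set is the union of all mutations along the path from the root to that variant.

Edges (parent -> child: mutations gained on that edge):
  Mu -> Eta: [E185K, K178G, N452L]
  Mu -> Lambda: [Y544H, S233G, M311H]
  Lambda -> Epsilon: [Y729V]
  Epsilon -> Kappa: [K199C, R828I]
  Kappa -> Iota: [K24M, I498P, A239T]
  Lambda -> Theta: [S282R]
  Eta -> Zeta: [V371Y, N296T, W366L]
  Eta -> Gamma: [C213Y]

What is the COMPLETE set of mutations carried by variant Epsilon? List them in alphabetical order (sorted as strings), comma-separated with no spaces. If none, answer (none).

At Mu: gained [] -> total []
At Lambda: gained ['Y544H', 'S233G', 'M311H'] -> total ['M311H', 'S233G', 'Y544H']
At Epsilon: gained ['Y729V'] -> total ['M311H', 'S233G', 'Y544H', 'Y729V']

Answer: M311H,S233G,Y544H,Y729V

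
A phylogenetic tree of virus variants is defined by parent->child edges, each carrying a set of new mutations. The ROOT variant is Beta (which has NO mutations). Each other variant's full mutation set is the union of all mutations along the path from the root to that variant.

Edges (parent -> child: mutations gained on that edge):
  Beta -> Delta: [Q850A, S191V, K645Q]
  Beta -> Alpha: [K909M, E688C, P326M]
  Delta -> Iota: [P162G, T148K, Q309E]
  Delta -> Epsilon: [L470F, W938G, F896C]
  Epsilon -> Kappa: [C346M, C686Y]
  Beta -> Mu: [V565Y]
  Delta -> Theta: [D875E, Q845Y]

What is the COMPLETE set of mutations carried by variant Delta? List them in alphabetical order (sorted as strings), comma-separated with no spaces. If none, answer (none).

Answer: K645Q,Q850A,S191V

Derivation:
At Beta: gained [] -> total []
At Delta: gained ['Q850A', 'S191V', 'K645Q'] -> total ['K645Q', 'Q850A', 'S191V']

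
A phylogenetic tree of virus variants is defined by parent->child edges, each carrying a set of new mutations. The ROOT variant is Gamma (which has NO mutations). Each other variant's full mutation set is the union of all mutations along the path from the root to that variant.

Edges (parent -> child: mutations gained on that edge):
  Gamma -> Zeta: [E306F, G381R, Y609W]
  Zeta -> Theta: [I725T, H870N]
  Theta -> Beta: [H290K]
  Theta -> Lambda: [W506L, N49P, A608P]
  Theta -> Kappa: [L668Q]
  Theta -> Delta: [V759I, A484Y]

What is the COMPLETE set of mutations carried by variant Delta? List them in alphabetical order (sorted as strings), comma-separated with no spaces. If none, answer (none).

Answer: A484Y,E306F,G381R,H870N,I725T,V759I,Y609W

Derivation:
At Gamma: gained [] -> total []
At Zeta: gained ['E306F', 'G381R', 'Y609W'] -> total ['E306F', 'G381R', 'Y609W']
At Theta: gained ['I725T', 'H870N'] -> total ['E306F', 'G381R', 'H870N', 'I725T', 'Y609W']
At Delta: gained ['V759I', 'A484Y'] -> total ['A484Y', 'E306F', 'G381R', 'H870N', 'I725T', 'V759I', 'Y609W']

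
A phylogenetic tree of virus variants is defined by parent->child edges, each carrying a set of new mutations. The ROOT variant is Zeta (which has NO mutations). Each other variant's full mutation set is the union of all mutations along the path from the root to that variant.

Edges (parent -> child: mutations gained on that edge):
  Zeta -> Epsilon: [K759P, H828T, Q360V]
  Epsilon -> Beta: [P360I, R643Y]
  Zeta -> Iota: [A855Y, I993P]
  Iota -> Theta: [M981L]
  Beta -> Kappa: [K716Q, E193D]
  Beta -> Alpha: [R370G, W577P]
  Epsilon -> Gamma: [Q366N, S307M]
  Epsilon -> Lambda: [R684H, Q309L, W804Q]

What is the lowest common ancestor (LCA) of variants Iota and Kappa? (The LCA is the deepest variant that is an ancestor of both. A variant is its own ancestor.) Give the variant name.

Answer: Zeta

Derivation:
Path from root to Iota: Zeta -> Iota
  ancestors of Iota: {Zeta, Iota}
Path from root to Kappa: Zeta -> Epsilon -> Beta -> Kappa
  ancestors of Kappa: {Zeta, Epsilon, Beta, Kappa}
Common ancestors: {Zeta}
Walk up from Kappa: Kappa (not in ancestors of Iota), Beta (not in ancestors of Iota), Epsilon (not in ancestors of Iota), Zeta (in ancestors of Iota)
Deepest common ancestor (LCA) = Zeta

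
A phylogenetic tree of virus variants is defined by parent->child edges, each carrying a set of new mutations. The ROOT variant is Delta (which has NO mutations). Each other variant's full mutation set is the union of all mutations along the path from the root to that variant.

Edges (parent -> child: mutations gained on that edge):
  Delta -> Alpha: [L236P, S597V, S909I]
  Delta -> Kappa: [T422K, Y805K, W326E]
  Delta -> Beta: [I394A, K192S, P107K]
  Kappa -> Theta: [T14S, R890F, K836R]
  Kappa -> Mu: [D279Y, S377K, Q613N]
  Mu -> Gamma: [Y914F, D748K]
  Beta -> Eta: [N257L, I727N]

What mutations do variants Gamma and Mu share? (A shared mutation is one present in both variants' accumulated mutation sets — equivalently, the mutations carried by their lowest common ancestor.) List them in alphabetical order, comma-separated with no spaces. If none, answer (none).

Accumulating mutations along path to Gamma:
  At Delta: gained [] -> total []
  At Kappa: gained ['T422K', 'Y805K', 'W326E'] -> total ['T422K', 'W326E', 'Y805K']
  At Mu: gained ['D279Y', 'S377K', 'Q613N'] -> total ['D279Y', 'Q613N', 'S377K', 'T422K', 'W326E', 'Y805K']
  At Gamma: gained ['Y914F', 'D748K'] -> total ['D279Y', 'D748K', 'Q613N', 'S377K', 'T422K', 'W326E', 'Y805K', 'Y914F']
Mutations(Gamma) = ['D279Y', 'D748K', 'Q613N', 'S377K', 'T422K', 'W326E', 'Y805K', 'Y914F']
Accumulating mutations along path to Mu:
  At Delta: gained [] -> total []
  At Kappa: gained ['T422K', 'Y805K', 'W326E'] -> total ['T422K', 'W326E', 'Y805K']
  At Mu: gained ['D279Y', 'S377K', 'Q613N'] -> total ['D279Y', 'Q613N', 'S377K', 'T422K', 'W326E', 'Y805K']
Mutations(Mu) = ['D279Y', 'Q613N', 'S377K', 'T422K', 'W326E', 'Y805K']
Intersection: ['D279Y', 'D748K', 'Q613N', 'S377K', 'T422K', 'W326E', 'Y805K', 'Y914F'] ∩ ['D279Y', 'Q613N', 'S377K', 'T422K', 'W326E', 'Y805K'] = ['D279Y', 'Q613N', 'S377K', 'T422K', 'W326E', 'Y805K']

Answer: D279Y,Q613N,S377K,T422K,W326E,Y805K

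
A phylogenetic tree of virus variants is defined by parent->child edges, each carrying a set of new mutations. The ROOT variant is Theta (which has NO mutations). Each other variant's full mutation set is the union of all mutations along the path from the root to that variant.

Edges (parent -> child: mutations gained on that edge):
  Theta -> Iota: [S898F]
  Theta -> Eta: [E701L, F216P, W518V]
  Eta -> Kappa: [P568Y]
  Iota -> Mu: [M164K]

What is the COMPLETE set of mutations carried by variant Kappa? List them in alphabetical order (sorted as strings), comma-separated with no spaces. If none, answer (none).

Answer: E701L,F216P,P568Y,W518V

Derivation:
At Theta: gained [] -> total []
At Eta: gained ['E701L', 'F216P', 'W518V'] -> total ['E701L', 'F216P', 'W518V']
At Kappa: gained ['P568Y'] -> total ['E701L', 'F216P', 'P568Y', 'W518V']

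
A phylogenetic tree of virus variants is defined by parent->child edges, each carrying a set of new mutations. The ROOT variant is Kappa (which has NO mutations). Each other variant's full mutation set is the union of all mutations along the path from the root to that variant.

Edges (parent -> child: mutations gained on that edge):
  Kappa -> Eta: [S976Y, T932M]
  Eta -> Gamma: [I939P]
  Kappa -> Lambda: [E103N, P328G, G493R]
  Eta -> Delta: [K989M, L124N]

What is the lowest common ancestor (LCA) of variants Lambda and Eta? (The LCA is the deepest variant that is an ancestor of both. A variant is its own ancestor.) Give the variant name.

Answer: Kappa

Derivation:
Path from root to Lambda: Kappa -> Lambda
  ancestors of Lambda: {Kappa, Lambda}
Path from root to Eta: Kappa -> Eta
  ancestors of Eta: {Kappa, Eta}
Common ancestors: {Kappa}
Walk up from Eta: Eta (not in ancestors of Lambda), Kappa (in ancestors of Lambda)
Deepest common ancestor (LCA) = Kappa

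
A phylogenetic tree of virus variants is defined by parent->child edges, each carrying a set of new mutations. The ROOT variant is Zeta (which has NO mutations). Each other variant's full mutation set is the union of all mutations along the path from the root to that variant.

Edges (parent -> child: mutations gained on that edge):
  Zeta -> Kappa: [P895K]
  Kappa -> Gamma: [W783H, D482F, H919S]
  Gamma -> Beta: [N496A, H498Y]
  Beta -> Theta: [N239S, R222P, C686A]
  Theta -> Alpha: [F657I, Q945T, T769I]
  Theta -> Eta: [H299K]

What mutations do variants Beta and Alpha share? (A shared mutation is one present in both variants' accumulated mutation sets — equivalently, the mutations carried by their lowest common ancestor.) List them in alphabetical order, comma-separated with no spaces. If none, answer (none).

Answer: D482F,H498Y,H919S,N496A,P895K,W783H

Derivation:
Accumulating mutations along path to Beta:
  At Zeta: gained [] -> total []
  At Kappa: gained ['P895K'] -> total ['P895K']
  At Gamma: gained ['W783H', 'D482F', 'H919S'] -> total ['D482F', 'H919S', 'P895K', 'W783H']
  At Beta: gained ['N496A', 'H498Y'] -> total ['D482F', 'H498Y', 'H919S', 'N496A', 'P895K', 'W783H']
Mutations(Beta) = ['D482F', 'H498Y', 'H919S', 'N496A', 'P895K', 'W783H']
Accumulating mutations along path to Alpha:
  At Zeta: gained [] -> total []
  At Kappa: gained ['P895K'] -> total ['P895K']
  At Gamma: gained ['W783H', 'D482F', 'H919S'] -> total ['D482F', 'H919S', 'P895K', 'W783H']
  At Beta: gained ['N496A', 'H498Y'] -> total ['D482F', 'H498Y', 'H919S', 'N496A', 'P895K', 'W783H']
  At Theta: gained ['N239S', 'R222P', 'C686A'] -> total ['C686A', 'D482F', 'H498Y', 'H919S', 'N239S', 'N496A', 'P895K', 'R222P', 'W783H']
  At Alpha: gained ['F657I', 'Q945T', 'T769I'] -> total ['C686A', 'D482F', 'F657I', 'H498Y', 'H919S', 'N239S', 'N496A', 'P895K', 'Q945T', 'R222P', 'T769I', 'W783H']
Mutations(Alpha) = ['C686A', 'D482F', 'F657I', 'H498Y', 'H919S', 'N239S', 'N496A', 'P895K', 'Q945T', 'R222P', 'T769I', 'W783H']
Intersection: ['D482F', 'H498Y', 'H919S', 'N496A', 'P895K', 'W783H'] ∩ ['C686A', 'D482F', 'F657I', 'H498Y', 'H919S', 'N239S', 'N496A', 'P895K', 'Q945T', 'R222P', 'T769I', 'W783H'] = ['D482F', 'H498Y', 'H919S', 'N496A', 'P895K', 'W783H']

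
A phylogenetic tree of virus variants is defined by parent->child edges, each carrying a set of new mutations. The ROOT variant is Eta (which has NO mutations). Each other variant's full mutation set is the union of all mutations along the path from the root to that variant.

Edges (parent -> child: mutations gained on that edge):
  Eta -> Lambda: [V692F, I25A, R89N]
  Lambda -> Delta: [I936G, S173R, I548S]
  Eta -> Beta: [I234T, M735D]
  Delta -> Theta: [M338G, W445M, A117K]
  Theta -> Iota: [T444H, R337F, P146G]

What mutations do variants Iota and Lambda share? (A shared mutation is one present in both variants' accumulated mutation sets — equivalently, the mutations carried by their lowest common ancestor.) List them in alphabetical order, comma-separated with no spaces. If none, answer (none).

Answer: I25A,R89N,V692F

Derivation:
Accumulating mutations along path to Iota:
  At Eta: gained [] -> total []
  At Lambda: gained ['V692F', 'I25A', 'R89N'] -> total ['I25A', 'R89N', 'V692F']
  At Delta: gained ['I936G', 'S173R', 'I548S'] -> total ['I25A', 'I548S', 'I936G', 'R89N', 'S173R', 'V692F']
  At Theta: gained ['M338G', 'W445M', 'A117K'] -> total ['A117K', 'I25A', 'I548S', 'I936G', 'M338G', 'R89N', 'S173R', 'V692F', 'W445M']
  At Iota: gained ['T444H', 'R337F', 'P146G'] -> total ['A117K', 'I25A', 'I548S', 'I936G', 'M338G', 'P146G', 'R337F', 'R89N', 'S173R', 'T444H', 'V692F', 'W445M']
Mutations(Iota) = ['A117K', 'I25A', 'I548S', 'I936G', 'M338G', 'P146G', 'R337F', 'R89N', 'S173R', 'T444H', 'V692F', 'W445M']
Accumulating mutations along path to Lambda:
  At Eta: gained [] -> total []
  At Lambda: gained ['V692F', 'I25A', 'R89N'] -> total ['I25A', 'R89N', 'V692F']
Mutations(Lambda) = ['I25A', 'R89N', 'V692F']
Intersection: ['A117K', 'I25A', 'I548S', 'I936G', 'M338G', 'P146G', 'R337F', 'R89N', 'S173R', 'T444H', 'V692F', 'W445M'] ∩ ['I25A', 'R89N', 'V692F'] = ['I25A', 'R89N', 'V692F']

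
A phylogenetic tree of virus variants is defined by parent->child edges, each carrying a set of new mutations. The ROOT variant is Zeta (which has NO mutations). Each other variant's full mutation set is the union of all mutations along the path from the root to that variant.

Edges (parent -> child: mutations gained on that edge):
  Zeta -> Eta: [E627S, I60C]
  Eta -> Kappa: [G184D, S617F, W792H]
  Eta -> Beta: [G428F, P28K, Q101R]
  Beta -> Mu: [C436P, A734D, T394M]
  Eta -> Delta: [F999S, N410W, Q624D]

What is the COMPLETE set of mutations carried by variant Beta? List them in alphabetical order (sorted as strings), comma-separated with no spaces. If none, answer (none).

Answer: E627S,G428F,I60C,P28K,Q101R

Derivation:
At Zeta: gained [] -> total []
At Eta: gained ['E627S', 'I60C'] -> total ['E627S', 'I60C']
At Beta: gained ['G428F', 'P28K', 'Q101R'] -> total ['E627S', 'G428F', 'I60C', 'P28K', 'Q101R']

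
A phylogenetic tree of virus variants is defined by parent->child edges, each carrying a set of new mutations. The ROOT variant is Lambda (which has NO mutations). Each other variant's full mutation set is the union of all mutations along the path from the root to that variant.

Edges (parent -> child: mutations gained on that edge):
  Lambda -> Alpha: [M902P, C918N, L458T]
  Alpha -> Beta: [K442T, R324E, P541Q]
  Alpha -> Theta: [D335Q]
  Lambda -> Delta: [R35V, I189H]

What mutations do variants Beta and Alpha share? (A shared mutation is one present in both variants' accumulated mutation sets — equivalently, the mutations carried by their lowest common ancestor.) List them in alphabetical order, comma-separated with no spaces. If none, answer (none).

Accumulating mutations along path to Beta:
  At Lambda: gained [] -> total []
  At Alpha: gained ['M902P', 'C918N', 'L458T'] -> total ['C918N', 'L458T', 'M902P']
  At Beta: gained ['K442T', 'R324E', 'P541Q'] -> total ['C918N', 'K442T', 'L458T', 'M902P', 'P541Q', 'R324E']
Mutations(Beta) = ['C918N', 'K442T', 'L458T', 'M902P', 'P541Q', 'R324E']
Accumulating mutations along path to Alpha:
  At Lambda: gained [] -> total []
  At Alpha: gained ['M902P', 'C918N', 'L458T'] -> total ['C918N', 'L458T', 'M902P']
Mutations(Alpha) = ['C918N', 'L458T', 'M902P']
Intersection: ['C918N', 'K442T', 'L458T', 'M902P', 'P541Q', 'R324E'] ∩ ['C918N', 'L458T', 'M902P'] = ['C918N', 'L458T', 'M902P']

Answer: C918N,L458T,M902P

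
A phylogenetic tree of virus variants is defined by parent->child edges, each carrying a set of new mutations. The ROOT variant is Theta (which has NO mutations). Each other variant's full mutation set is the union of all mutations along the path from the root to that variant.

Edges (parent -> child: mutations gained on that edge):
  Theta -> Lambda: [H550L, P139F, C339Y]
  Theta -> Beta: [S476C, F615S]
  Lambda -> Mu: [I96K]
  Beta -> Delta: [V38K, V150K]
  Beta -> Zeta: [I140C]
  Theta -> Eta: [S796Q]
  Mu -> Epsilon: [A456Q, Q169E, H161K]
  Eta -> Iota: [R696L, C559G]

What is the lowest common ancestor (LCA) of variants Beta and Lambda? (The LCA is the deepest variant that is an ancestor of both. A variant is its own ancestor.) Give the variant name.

Path from root to Beta: Theta -> Beta
  ancestors of Beta: {Theta, Beta}
Path from root to Lambda: Theta -> Lambda
  ancestors of Lambda: {Theta, Lambda}
Common ancestors: {Theta}
Walk up from Lambda: Lambda (not in ancestors of Beta), Theta (in ancestors of Beta)
Deepest common ancestor (LCA) = Theta

Answer: Theta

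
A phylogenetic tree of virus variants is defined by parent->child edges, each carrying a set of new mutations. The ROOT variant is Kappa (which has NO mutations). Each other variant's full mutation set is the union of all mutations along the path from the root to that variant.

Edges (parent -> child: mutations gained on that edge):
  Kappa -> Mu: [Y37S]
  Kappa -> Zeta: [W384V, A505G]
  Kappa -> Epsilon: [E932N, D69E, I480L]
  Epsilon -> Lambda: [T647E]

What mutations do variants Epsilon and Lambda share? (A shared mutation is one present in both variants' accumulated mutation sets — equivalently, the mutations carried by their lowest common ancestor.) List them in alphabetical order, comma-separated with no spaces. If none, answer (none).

Answer: D69E,E932N,I480L

Derivation:
Accumulating mutations along path to Epsilon:
  At Kappa: gained [] -> total []
  At Epsilon: gained ['E932N', 'D69E', 'I480L'] -> total ['D69E', 'E932N', 'I480L']
Mutations(Epsilon) = ['D69E', 'E932N', 'I480L']
Accumulating mutations along path to Lambda:
  At Kappa: gained [] -> total []
  At Epsilon: gained ['E932N', 'D69E', 'I480L'] -> total ['D69E', 'E932N', 'I480L']
  At Lambda: gained ['T647E'] -> total ['D69E', 'E932N', 'I480L', 'T647E']
Mutations(Lambda) = ['D69E', 'E932N', 'I480L', 'T647E']
Intersection: ['D69E', 'E932N', 'I480L'] ∩ ['D69E', 'E932N', 'I480L', 'T647E'] = ['D69E', 'E932N', 'I480L']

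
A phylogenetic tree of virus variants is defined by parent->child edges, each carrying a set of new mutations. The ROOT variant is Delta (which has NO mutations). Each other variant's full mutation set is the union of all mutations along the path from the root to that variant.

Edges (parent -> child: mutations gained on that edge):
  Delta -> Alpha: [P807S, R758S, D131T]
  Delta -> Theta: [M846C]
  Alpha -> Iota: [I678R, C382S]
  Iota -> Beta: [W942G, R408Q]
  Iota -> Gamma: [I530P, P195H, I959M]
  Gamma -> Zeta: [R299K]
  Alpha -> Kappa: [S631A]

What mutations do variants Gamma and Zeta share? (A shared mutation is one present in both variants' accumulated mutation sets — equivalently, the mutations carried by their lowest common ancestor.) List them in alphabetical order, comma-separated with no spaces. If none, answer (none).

Answer: C382S,D131T,I530P,I678R,I959M,P195H,P807S,R758S

Derivation:
Accumulating mutations along path to Gamma:
  At Delta: gained [] -> total []
  At Alpha: gained ['P807S', 'R758S', 'D131T'] -> total ['D131T', 'P807S', 'R758S']
  At Iota: gained ['I678R', 'C382S'] -> total ['C382S', 'D131T', 'I678R', 'P807S', 'R758S']
  At Gamma: gained ['I530P', 'P195H', 'I959M'] -> total ['C382S', 'D131T', 'I530P', 'I678R', 'I959M', 'P195H', 'P807S', 'R758S']
Mutations(Gamma) = ['C382S', 'D131T', 'I530P', 'I678R', 'I959M', 'P195H', 'P807S', 'R758S']
Accumulating mutations along path to Zeta:
  At Delta: gained [] -> total []
  At Alpha: gained ['P807S', 'R758S', 'D131T'] -> total ['D131T', 'P807S', 'R758S']
  At Iota: gained ['I678R', 'C382S'] -> total ['C382S', 'D131T', 'I678R', 'P807S', 'R758S']
  At Gamma: gained ['I530P', 'P195H', 'I959M'] -> total ['C382S', 'D131T', 'I530P', 'I678R', 'I959M', 'P195H', 'P807S', 'R758S']
  At Zeta: gained ['R299K'] -> total ['C382S', 'D131T', 'I530P', 'I678R', 'I959M', 'P195H', 'P807S', 'R299K', 'R758S']
Mutations(Zeta) = ['C382S', 'D131T', 'I530P', 'I678R', 'I959M', 'P195H', 'P807S', 'R299K', 'R758S']
Intersection: ['C382S', 'D131T', 'I530P', 'I678R', 'I959M', 'P195H', 'P807S', 'R758S'] ∩ ['C382S', 'D131T', 'I530P', 'I678R', 'I959M', 'P195H', 'P807S', 'R299K', 'R758S'] = ['C382S', 'D131T', 'I530P', 'I678R', 'I959M', 'P195H', 'P807S', 'R758S']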